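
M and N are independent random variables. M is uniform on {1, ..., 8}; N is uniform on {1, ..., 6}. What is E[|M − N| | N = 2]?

11/4

Outcomes with N = 2: (1,2), (2,2), (3,2), (4,2), (5,2), (6,2), (7,2), (8,2), each with probability 1/48.
E[|M − N| | N = 2] = (1 + 0 + 1 + 2 + 3 + 4 + 5 + 6) / 8 = 11/4.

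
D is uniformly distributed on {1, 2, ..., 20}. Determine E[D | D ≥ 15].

35/2

Given D ≥ 15, D is equally likely to be any of {15, 16, 17, 18, 19, 20}.
E[D | D ≥ 15] = (15 + 16 + 17 + 18 + 19 + 20) / 6 = 35/2.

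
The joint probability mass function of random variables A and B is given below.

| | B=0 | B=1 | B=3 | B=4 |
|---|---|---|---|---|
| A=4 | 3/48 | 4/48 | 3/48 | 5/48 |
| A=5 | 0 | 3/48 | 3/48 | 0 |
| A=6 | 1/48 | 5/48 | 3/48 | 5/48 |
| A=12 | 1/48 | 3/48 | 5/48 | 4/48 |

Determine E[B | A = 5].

P(A = 5) = 1/8.
Summing B·P(A=x,B=y) over the conditioning event gives 1/4.
E[B | A = 5] = (1/4) / (1/8) = 2.

2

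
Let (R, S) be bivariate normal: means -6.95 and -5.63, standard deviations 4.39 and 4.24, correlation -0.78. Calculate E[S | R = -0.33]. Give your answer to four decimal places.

The regression of S on R has slope ρ·σ_S/σ_R and passes through (μ_R, μ_S).
E[S | R=-0.33] = -5.63 + (-0.78)·(4.24/4.39)·(-0.33 − (-6.95)) = -5.63 + (-0.75335)·(6.62) = -10.6172.

-10.6172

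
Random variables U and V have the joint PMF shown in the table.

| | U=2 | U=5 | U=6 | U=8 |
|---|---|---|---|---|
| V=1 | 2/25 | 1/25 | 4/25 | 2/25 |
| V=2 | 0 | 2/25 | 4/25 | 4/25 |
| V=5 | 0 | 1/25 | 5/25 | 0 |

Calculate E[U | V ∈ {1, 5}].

P(V ∈ {1, 5}) = 3/5.
Summing U·P(U=x,V=y) over the conditioning event gives 84/25.
E[U | V ∈ {1, 5}] = (84/25) / (3/5) = 28/5.

28/5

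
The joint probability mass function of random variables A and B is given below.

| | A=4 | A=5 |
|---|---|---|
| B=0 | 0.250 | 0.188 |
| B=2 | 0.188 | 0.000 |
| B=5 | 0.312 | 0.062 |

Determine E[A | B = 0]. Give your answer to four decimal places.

P(B = 0) = 0.438.
Σ A·P over the event = 4·(0.250) + 5·(0.188) = 1.940.
E[A | B = 0] = (1.940) / (0.438) = 4.4292.

4.4292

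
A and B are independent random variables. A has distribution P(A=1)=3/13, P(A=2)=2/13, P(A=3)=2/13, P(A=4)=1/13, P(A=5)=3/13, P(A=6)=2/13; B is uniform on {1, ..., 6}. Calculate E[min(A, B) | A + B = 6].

P(A + B = 6) = 11/78.
Summing min(A,B)·P(x,y) over outcomes with A + B = 6 gives 3/13.
E[min(A, B) | A + B = 6] = (3/13) / (11/78) = 18/11.

18/11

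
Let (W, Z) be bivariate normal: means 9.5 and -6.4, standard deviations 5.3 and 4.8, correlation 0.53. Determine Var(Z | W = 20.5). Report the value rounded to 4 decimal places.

16.5681

Var(Z | W=x) = (1 − ρ²)·σ_Z².
Var(Z | W=20.5) = (4.8)²·(1 − (0.53)²) = 23.04·0.7191 = 16.5681.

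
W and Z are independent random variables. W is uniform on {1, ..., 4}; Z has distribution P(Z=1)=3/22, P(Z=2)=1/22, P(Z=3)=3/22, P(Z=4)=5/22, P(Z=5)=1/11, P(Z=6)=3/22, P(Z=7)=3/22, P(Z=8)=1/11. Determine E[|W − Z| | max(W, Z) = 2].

4/5

P(max(W, Z) = 2) = 5/88.
Summing |W−Z|·P(x,y) over outcomes with max(W, Z) = 2 gives 1/22.
E[|W − Z| | max(W, Z) = 2] = (1/22) / (5/88) = 4/5.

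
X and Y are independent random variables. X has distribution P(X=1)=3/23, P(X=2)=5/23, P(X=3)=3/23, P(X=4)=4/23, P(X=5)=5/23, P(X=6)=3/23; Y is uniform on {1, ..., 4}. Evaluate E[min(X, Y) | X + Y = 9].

29/8

P(X + Y = 9) = 2/23.
Summing min(X,Y)·P(x,y) over outcomes with X + Y = 9 gives 29/92.
E[min(X, Y) | X + Y = 9] = (29/92) / (2/23) = 29/8.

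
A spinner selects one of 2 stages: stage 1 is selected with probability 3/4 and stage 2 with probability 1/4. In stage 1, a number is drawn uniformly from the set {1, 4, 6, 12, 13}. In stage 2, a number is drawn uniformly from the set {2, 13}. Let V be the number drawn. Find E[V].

291/40

E[V | stage 1] = (1+4+6+12+13)/5 = 36/5.
E[V | stage 2] = (2+13)/2 = 15/2.
E[V] = (3/4)·(36/5) + (1/4)·(15/2) = 291/40.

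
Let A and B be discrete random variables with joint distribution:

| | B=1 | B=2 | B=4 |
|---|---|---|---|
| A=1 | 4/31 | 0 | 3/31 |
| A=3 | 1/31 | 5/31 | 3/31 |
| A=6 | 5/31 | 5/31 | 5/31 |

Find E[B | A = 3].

23/9

P(A = 3) = 9/31.
Summing B·P(A=x,B=y) over the conditioning event gives 23/31.
E[B | A = 3] = (23/31) / (9/31) = 23/9.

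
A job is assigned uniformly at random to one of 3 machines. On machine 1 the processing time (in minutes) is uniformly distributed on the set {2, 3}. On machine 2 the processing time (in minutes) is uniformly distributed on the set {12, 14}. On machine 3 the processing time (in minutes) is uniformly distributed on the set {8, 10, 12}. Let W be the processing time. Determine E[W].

17/2

E[W | machine 1] = (2+3)/2 = 5/2.
E[W | machine 2] = (12+14)/2 = 13.
E[W | machine 3] = (8+10+12)/3 = 10.
E[W] = (1/3)·(5/2) + (1/3)·(13) + (1/3)·(10) = 17/2.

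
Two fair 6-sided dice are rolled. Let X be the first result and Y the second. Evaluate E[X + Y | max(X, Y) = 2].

10/3

Outcomes with max(X, Y) = 2: (1,2), (2,1), (2,2), each with probability 1/36.
E[X + Y | max(X, Y) = 2] = (3 + 3 + 4) / 3 = 10/3.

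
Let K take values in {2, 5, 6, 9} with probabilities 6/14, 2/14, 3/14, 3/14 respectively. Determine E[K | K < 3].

2

P(K < 3) = 3/7.
Σ over the event: 2·3/7 = 6/7.
E[K | K < 3] = (6/7) / (3/7) = 2.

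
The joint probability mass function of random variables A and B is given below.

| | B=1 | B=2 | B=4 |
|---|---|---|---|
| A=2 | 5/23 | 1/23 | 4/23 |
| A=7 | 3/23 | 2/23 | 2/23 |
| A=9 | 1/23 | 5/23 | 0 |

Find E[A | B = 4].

P(B = 4) = 6/23.
Σ A·P over the event = 2·(4/23) + 7·(2/23) = 22/23.
E[A | B = 4] = (22/23) / (6/23) = 11/3.

11/3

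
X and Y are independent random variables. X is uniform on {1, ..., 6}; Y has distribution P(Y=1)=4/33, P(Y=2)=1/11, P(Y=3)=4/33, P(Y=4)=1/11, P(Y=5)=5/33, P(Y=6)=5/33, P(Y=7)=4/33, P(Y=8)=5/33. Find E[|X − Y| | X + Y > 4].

241/88

P(X + Y > 4) = 8/9.
Summing |X−Y|·P(x,y) over outcomes with X + Y > 4 gives 241/99.
E[|X − Y| | X + Y > 4] = (241/99) / (8/9) = 241/88.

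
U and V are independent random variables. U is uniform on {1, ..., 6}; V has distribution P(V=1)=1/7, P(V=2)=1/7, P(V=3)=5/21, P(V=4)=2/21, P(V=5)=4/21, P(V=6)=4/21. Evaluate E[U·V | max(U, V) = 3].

39/7

P(max(U, V) = 3) = 1/6.
Summing UV·P(x,y) over outcomes with max(U, V) = 3 gives 13/14.
E[U·V | max(U, V) = 3] = (13/14) / (1/6) = 39/7.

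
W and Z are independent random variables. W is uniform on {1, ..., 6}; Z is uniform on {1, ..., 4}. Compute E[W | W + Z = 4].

2

Outcomes with W + Z = 4: (1,3), (2,2), (3,1), each with probability 1/24.
E[W | W + Z = 4] = (1 + 2 + 3) / 3 = 2.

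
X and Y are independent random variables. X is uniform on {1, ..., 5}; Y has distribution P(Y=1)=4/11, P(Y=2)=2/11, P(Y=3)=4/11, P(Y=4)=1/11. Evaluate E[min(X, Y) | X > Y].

P(X > Y) = 31/55.
Summing min(X,Y)·P(x,y) over outcomes with X > Y gives 56/55.
E[min(X, Y) | X > Y] = (56/55) / (31/55) = 56/31.

56/31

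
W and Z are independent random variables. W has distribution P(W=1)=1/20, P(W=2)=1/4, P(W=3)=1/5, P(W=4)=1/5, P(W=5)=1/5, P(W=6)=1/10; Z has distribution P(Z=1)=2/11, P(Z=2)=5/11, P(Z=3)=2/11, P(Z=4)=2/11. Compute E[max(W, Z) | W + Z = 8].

P(W + Z = 8) = 13/110.
Summing max(W,Z)·P(x,y) over outcomes with W + Z = 8 gives 3/5.
E[max(W, Z) | W + Z = 8] = (3/5) / (13/110) = 66/13.

66/13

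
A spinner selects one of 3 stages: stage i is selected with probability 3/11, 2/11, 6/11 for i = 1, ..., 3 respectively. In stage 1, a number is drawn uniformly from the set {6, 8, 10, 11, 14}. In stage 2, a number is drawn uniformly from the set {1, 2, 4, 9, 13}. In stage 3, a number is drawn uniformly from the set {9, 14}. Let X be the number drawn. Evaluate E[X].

10

E[X | stage 1] = (6+8+10+11+14)/5 = 49/5.
E[X | stage 2] = (1+2+4+9+13)/5 = 29/5.
E[X | stage 3] = (9+14)/2 = 23/2.
By the law of total expectation,
E[X] = (3/11)·(49/5) + (2/11)·(29/5) + (6/11)·(23/2) = 10.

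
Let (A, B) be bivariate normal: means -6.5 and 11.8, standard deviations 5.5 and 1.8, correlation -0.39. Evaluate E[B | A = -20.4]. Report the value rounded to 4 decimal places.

13.5741

E[B | A=x] = μ_B + ρ(σ_B/σ_A)(x − μ_A) for jointly normal variables.
E[B | A=-20.4] = 11.8 + (-0.39)·(1.8/5.5)·(-20.4 − (-6.5)) = 11.8 + (-0.127636)·(-13.9) = 13.5741.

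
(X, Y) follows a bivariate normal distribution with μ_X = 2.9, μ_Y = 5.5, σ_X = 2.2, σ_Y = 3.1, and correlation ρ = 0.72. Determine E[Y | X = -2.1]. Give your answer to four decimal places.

E[Y | X=x] = μ_Y + ρ(σ_Y/σ_X)(x − μ_X) for jointly normal variables.
E[Y | X=-2.1] = 5.5 + (0.72)·(3.1/2.2)·(-2.1 − (2.9)) = 5.5 + (1.01455)·(-5) = 0.4273.

0.4273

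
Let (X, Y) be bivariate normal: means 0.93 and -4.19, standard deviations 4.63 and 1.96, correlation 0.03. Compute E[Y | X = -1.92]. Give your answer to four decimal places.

For a bivariate normal, E[Y | X=x] = μ_Y + ρ·(σ_Y/σ_X)·(x − μ_X).
E[Y | X=-1.92] = -4.19 + (0.03)·(1.96/4.63)·(-1.92 − (0.93)) = -4.19 + (0.0127)·(-2.85) = -4.2262.

-4.2262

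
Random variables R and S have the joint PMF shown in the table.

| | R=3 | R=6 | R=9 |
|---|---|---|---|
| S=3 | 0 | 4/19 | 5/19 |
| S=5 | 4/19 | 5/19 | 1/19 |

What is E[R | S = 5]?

P(S = 5) = 10/19.
Σ R·P over the event = 3·(4/19) + 6·(5/19) + 9·(1/19) = 51/19.
E[R | S = 5] = (51/19) / (10/19) = 51/10.

51/10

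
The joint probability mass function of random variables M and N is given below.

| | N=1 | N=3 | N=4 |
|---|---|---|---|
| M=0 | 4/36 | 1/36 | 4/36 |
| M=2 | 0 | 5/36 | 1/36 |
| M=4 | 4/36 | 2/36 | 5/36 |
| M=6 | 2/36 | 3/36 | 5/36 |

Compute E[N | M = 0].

23/9

P(M = 0) = 1/4.
Summing N·P(M=x,N=y) over the conditioning event gives 23/36.
E[N | M = 0] = (23/36) / (1/4) = 23/9.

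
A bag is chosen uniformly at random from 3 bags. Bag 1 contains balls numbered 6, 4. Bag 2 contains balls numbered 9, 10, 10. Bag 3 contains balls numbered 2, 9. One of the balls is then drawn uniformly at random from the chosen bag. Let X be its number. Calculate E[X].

121/18

E[X | bag 1] = (6+4)/2 = 5.
E[X | bag 2] = (9+10+10)/3 = 29/3.
E[X | bag 3] = (2+9)/2 = 11/2.
E[X] = (1/3)·(5) + (1/3)·(29/3) + (1/3)·(11/2) = 121/18.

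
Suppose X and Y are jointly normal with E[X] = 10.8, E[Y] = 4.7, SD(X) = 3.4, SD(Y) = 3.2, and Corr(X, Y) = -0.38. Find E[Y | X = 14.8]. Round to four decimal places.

3.2694

For a bivariate normal, E[Y | X=x] = μ_Y + ρ·(σ_Y/σ_X)·(x − μ_X).
E[Y | X=14.8] = 4.7 + (-0.38)·(3.2/3.4)·(14.8 − (10.8)) = 4.7 + (-0.35765)·(4) = 3.2694.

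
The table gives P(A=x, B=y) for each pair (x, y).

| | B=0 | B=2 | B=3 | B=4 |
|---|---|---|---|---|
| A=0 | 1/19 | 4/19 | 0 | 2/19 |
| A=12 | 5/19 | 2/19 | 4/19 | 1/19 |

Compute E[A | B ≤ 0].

P(B ≤ 0) = 6/19.
Σ A·P over the event = 0·(1/19) + 12·(5/19) = 60/19.
E[A | B ≤ 0] = (60/19) / (6/19) = 10.

10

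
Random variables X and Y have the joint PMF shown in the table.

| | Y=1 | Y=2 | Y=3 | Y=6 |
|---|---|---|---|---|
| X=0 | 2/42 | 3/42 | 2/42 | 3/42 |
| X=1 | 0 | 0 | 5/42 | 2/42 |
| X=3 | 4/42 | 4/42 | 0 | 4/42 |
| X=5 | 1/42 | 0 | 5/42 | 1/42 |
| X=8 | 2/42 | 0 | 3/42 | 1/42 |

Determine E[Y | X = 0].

16/5

P(X = 0) = 5/21.
Summing Y·P(X=x,Y=y) over the conditioning event gives 16/21.
E[Y | X = 0] = (16/21) / (5/21) = 16/5.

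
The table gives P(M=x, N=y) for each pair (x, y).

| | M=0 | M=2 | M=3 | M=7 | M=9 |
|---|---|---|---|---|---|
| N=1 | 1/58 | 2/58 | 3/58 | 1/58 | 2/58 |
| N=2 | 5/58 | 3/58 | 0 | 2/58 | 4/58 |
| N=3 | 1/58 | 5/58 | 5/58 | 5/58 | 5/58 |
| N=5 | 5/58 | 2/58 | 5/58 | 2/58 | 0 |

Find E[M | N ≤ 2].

94/23

P(N ≤ 2) = 23/58.
Summing M·P(M=x,N=y) over the conditioning event gives 47/29.
E[M | N ≤ 2] = (47/29) / (23/58) = 94/23.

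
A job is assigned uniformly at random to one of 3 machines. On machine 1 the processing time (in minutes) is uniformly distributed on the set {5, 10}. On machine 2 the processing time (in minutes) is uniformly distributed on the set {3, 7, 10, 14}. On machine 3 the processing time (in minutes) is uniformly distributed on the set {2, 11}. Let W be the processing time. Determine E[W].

15/2

E[W | machine 1] = (5+10)/2 = 15/2.
E[W | machine 2] = (3+7+10+14)/4 = 17/2.
E[W | machine 3] = (2+11)/2 = 13/2.
E[W] = (1/3)·(15/2) + (1/3)·(17/2) + (1/3)·(13/2) = 15/2.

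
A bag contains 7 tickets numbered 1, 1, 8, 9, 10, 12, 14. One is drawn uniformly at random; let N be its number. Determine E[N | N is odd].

11/3

P(N is odd) = 3/7.
Σ over the event: 1·2/7 + 9·1/7 = 11/7.
E[N | N is odd] = (11/7) / (3/7) = 11/3.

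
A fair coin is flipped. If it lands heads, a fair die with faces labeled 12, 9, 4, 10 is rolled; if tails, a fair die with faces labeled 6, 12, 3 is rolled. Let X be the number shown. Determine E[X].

63/8

E[X | heads] = (12+9+4+10)/4 = 35/4.
E[X | tails] = (6+12+3)/3 = 7.
By the law of total expectation,
E[X] = (1/2)·(35/4) + (1/2)·(7) = 63/8.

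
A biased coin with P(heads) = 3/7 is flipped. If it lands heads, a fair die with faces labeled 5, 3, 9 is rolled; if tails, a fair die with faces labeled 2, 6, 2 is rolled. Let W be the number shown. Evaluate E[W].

13/3

E[W | heads] = (5+3+9)/3 = 17/3.
E[W | tails] = (2+6+2)/3 = 10/3.
By the law of total expectation,
E[W] = (3/7)·(17/3) + (4/7)·(10/3) = 13/3.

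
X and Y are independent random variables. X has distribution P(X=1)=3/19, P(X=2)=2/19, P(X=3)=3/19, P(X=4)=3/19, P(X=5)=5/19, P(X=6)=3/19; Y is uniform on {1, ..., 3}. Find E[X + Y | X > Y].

P(X > Y) = 41/57.
Summing (X+Y)·P(x,y) over outcomes with X > Y gives 88/19.
E[X + Y | X > Y] = (88/19) / (41/57) = 264/41.

264/41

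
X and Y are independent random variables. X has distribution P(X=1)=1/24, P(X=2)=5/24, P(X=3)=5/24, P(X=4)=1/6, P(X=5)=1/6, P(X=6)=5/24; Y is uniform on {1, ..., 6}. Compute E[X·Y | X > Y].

801/68

P(X > Y) = 17/36.
Summing XY·P(x,y) over outcomes with X > Y gives 89/16.
E[X·Y | X > Y] = (89/16) / (17/36) = 801/68.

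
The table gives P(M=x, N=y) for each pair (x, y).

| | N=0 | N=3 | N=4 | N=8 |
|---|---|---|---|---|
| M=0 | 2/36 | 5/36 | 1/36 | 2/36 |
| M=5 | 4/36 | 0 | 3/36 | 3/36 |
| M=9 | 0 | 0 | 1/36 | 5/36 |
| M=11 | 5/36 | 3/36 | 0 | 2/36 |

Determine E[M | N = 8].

41/6

P(N = 8) = 1/3.
Σ M·P over the event = 0·(2/36) + 5·(3/36) + 9·(5/36) + 11·(2/36) = 41/18.
E[M | N = 8] = (41/18) / (1/3) = 41/6.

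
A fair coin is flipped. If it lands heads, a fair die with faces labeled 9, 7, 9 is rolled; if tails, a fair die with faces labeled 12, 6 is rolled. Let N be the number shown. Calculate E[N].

26/3

E[N | heads] = (9+7+9)/3 = 25/3.
E[N | tails] = (12+6)/2 = 9.
E[N] = (1/2)·(25/3) + (1/2)·(9) = 26/3.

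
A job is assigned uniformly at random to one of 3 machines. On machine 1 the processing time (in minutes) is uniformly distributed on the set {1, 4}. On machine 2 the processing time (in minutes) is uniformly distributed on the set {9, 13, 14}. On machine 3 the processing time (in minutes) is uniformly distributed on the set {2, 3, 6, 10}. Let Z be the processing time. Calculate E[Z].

79/12

E[Z | machine 1] = (1+4)/2 = 5/2.
E[Z | machine 2] = (9+13+14)/3 = 12.
E[Z | machine 3] = (2+3+6+10)/4 = 21/4.
By the law of total expectation,
E[Z] = (1/3)·(5/2) + (1/3)·(12) + (1/3)·(21/4) = 79/12.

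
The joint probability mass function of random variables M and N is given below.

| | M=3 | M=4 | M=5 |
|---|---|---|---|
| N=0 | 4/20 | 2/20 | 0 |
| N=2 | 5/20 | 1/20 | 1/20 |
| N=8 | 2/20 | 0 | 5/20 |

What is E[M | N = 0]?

10/3

P(N = 0) = 3/10.
Σ M·P over the event = 3·(4/20) + 4·(2/20) = 1.
E[M | N = 0] = (1) / (3/10) = 10/3.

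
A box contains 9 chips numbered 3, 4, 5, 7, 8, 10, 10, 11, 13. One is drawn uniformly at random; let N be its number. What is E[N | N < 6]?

4

P(N < 6) = 1/3.
Σ over the event: 3·1/9 + 4·1/9 + 5·1/9 = 4/3.
E[N | N < 6] = (4/3) / (1/3) = 4.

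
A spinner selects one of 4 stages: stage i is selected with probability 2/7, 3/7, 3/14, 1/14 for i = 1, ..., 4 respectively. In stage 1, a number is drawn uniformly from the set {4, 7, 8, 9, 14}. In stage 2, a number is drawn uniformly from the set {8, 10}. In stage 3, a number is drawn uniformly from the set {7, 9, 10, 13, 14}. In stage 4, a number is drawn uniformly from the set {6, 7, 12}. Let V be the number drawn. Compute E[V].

E[V | stage 1] = (4+7+8+9+14)/5 = 42/5.
E[V | stage 2] = (8+10)/2 = 9.
E[V | stage 3] = (7+9+10+13+14)/5 = 53/5.
E[V | stage 4] = (6+7+12)/3 = 25/3.
By the law of total expectation,
E[V] = (2/7)·(42/5) + (3/7)·(9) + (3/14)·(53/5) + (1/14)·(25/3) = 958/105.

958/105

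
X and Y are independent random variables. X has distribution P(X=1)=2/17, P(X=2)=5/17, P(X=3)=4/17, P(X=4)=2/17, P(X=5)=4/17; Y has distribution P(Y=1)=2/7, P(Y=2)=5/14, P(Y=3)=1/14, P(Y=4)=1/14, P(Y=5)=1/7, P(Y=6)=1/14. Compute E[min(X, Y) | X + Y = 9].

P(X + Y = 9) = 6/119.
Summing min(X,Y)·P(x,y) over outcomes with X + Y = 9 gives 22/119.
E[min(X, Y) | X + Y = 9] = (22/119) / (6/119) = 11/3.

11/3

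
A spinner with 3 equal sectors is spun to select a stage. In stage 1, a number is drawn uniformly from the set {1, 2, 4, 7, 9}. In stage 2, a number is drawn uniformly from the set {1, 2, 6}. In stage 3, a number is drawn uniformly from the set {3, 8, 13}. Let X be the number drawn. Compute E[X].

E[X | stage 1] = (1+2+4+7+9)/5 = 23/5.
E[X | stage 2] = (1+2+6)/3 = 3.
E[X | stage 3] = (3+8+13)/3 = 8.
E[X] = (1/3)·(23/5) + (1/3)·(3) + (1/3)·(8) = 26/5.

26/5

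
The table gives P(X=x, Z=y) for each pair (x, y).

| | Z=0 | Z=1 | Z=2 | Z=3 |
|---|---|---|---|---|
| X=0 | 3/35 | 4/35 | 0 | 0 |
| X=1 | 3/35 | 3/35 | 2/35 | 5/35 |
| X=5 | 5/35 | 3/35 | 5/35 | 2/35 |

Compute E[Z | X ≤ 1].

P(X ≤ 1) = 4/7.
Σ Z·P over the event = 0·(3/35) + 1·(4/35) + 0·(3/35) + 1·(3/35) + 2·(2/35) + 3·(5/35) = 26/35.
E[Z | X ≤ 1] = (26/35) / (4/7) = 13/10.

13/10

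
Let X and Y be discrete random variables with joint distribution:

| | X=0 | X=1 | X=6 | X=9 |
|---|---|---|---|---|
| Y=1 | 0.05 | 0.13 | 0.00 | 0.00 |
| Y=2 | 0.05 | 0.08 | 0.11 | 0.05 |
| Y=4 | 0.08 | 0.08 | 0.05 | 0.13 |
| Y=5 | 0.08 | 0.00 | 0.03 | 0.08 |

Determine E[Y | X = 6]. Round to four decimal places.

P(X = 6) = 0.19.
Σ Y·P over the event = 2·(0.11) + 4·(0.05) + 5·(0.03) = 0.57.
E[Y | X = 6] = (0.57) / (0.19) = 3.0000.

3.0000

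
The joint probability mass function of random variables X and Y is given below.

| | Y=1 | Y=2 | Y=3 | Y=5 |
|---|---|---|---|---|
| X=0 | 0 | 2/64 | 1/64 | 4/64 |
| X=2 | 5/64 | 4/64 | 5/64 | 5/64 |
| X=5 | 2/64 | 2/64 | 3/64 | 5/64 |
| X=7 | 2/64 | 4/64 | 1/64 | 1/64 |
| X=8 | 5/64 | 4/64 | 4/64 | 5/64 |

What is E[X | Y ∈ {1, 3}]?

P(Y ∈ {1, 3}) = 7/16.
Summing X·P(X=x,Y=y) over the conditioning event gives 69/32.
E[X | Y ∈ {1, 3}] = (69/32) / (7/16) = 69/14.

69/14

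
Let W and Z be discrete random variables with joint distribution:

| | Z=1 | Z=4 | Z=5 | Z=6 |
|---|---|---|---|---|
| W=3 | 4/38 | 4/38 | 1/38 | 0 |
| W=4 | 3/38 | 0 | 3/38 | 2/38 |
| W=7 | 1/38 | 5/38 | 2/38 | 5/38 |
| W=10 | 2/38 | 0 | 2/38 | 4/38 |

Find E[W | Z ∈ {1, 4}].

98/19

P(Z ∈ {1, 4}) = 1/2.
Summing W·P(W=x,Z=y) over the conditioning event gives 49/19.
E[W | Z ∈ {1, 4}] = (49/19) / (1/2) = 98/19.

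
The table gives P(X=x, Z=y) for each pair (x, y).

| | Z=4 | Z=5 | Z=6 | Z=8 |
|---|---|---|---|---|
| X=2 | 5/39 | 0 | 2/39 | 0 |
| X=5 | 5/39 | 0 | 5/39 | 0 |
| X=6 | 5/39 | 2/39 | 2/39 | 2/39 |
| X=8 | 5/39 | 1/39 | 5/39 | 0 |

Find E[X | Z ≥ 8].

P(Z ≥ 8) = 2/39.
Σ X·P over the event = 6·(2/39) = 4/13.
E[X | Z ≥ 8] = (4/13) / (2/39) = 6.

6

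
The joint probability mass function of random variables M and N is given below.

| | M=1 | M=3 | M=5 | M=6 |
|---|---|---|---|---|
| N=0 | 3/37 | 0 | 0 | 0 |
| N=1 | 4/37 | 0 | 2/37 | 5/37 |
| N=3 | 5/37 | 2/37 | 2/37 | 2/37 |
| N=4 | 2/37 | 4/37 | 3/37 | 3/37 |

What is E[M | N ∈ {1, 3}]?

P(N ∈ {1, 3}) = 22/37.
Σ M·P over the event = 1·(4/37) + 1·(5/37) + 3·(2/37) + 5·(2/37) + 5·(2/37) + 6·(5/37) + 6·(2/37) = 77/37.
E[M | N ∈ {1, 3}] = (77/37) / (22/37) = 7/2.

7/2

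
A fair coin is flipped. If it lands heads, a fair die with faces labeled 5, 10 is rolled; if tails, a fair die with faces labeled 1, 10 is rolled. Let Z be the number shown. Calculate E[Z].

E[Z | heads] = (5+10)/2 = 15/2.
E[Z | tails] = (1+10)/2 = 11/2.
By the law of total expectation,
E[Z] = (1/2)·(15/2) + (1/2)·(11/2) = 13/2.

13/2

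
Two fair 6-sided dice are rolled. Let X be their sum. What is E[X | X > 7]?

P(X > 7) = 5/12.
Σ over the event: 8·5/36 + 9·1/9 + 10·1/12 + 11·1/18 + 12·1/36 = 35/9.
E[X | X > 7] = (35/9) / (5/12) = 28/3.

28/3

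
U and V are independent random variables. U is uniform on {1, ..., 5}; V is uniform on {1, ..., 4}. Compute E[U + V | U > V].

6

Outcomes with U > V: (2,1), (3,1), (3,2), (4,1), (4,2), (4,3), (5,1), (5,2), (5,3), (5,4), each with probability 1/20.
E[U + V | U > V] = (3 + 4 + 5 + 5 + 6 + 7 + 6 + 7 + 8 + 9) / 10 = 6.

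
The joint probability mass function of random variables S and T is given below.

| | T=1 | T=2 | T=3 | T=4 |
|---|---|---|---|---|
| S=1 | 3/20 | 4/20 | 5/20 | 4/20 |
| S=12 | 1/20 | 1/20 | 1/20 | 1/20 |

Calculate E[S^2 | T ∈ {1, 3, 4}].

148/5

P(T ∈ {1, 3, 4}) = 3/4.
Σ S^2·P over the event = 1·(3/20) + 1·(5/20) + 1·(4/20) + 144·(1/20) + 144·(1/20) + 144·(1/20) = 111/5.
E[S^2 | T ∈ {1, 3, 4}] = (111/5) / (3/4) = 148/5.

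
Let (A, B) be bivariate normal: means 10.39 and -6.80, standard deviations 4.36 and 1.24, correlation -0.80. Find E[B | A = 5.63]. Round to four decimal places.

For a bivariate normal, E[B | A=x] = μ_B + ρ·(σ_B/σ_A)·(x − μ_A).
E[B | A=5.63] = -6.80 + (-0.80)·(1.24/4.36)·(5.63 − (10.39)) = -6.80 + (-0.22752)·(-4.76) = -5.7170.

-5.7170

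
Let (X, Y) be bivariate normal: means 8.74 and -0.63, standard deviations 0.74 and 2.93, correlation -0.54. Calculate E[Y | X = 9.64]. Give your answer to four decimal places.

E[Y | X=x] = μ_Y + ρ(σ_Y/σ_X)(x − μ_X) for jointly normal variables.
E[Y | X=9.64] = -0.63 + (-0.54)·(2.93/0.74)·(9.64 − (8.74)) = -0.63 + (-2.1381)·(0.9) = -2.5543.

-2.5543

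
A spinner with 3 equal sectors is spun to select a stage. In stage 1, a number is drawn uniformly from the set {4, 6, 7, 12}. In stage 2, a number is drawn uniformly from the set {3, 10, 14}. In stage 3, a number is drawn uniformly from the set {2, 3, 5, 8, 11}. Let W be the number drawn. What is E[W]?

E[W | stage 1] = (4+6+7+12)/4 = 29/4.
E[W | stage 2] = (3+10+14)/3 = 9.
E[W | stage 3] = (2+3+5+8+11)/5 = 29/5.
By the law of total expectation,
E[W] = (1/3)·(29/4) + (1/3)·(9) + (1/3)·(29/5) = 147/20.

147/20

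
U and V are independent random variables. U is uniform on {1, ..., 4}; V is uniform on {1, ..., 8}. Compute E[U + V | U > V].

5

Outcomes with U > V: (2,1), (3,1), (3,2), (4,1), (4,2), (4,3), each with probability 1/32.
E[U + V | U > V] = (3 + 4 + 5 + 5 + 6 + 7) / 6 = 5.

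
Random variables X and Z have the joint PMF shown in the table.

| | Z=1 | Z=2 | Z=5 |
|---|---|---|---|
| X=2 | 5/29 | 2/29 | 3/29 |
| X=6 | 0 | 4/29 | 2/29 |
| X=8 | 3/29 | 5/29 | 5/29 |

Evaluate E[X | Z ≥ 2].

P(Z ≥ 2) = 21/29.
Σ X·P over the event = 2·(2/29) + 2·(3/29) + 6·(4/29) + 6·(2/29) + 8·(5/29) + 8·(5/29) = 126/29.
E[X | Z ≥ 2] = (126/29) / (21/29) = 6.

6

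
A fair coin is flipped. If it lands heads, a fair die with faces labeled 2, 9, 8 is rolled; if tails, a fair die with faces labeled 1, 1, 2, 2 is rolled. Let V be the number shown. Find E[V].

E[V | heads] = (2+9+8)/3 = 19/3.
E[V | tails] = (1+1+2+2)/4 = 3/2.
By the law of total expectation,
E[V] = (1/2)·(19/3) + (1/2)·(3/2) = 47/12.

47/12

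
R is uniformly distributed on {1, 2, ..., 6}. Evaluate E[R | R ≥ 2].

4

Given R ≥ 2, R is equally likely to be any of {2, 3, 4, 5, 6}.
E[R | R ≥ 2] = (2 + 3 + 4 + 5 + 6) / 5 = 4.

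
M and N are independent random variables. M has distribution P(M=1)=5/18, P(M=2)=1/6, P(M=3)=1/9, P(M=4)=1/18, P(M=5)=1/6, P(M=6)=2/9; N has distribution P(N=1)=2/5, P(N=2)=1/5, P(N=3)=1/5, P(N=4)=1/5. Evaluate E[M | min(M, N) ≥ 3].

P(min(M, N) ≥ 3) = 2/9.
Summing M·P(x,y) over outcomes with min(M, N) ≥ 3 gives 49/45.
E[M | min(M, N) ≥ 3] = (49/45) / (2/9) = 49/10.

49/10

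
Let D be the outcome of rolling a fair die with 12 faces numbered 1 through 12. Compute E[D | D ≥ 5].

17/2

Given D ≥ 5, D is equally likely to be any of {5, 6, 7, 8, 9, 10, 11, 12}.
E[D | D ≥ 5] = (5 + 6 + 7 + 8 + 9 + 10 + 11 + 12) / 8 = 17/2.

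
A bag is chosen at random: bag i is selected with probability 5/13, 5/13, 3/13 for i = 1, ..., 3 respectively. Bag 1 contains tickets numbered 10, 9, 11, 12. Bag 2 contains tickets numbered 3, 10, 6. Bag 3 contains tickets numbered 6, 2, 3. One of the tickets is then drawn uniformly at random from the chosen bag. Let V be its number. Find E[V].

571/78

E[V | bag 1] = (10+9+11+12)/4 = 21/2.
E[V | bag 2] = (3+10+6)/3 = 19/3.
E[V | bag 3] = (6+2+3)/3 = 11/3.
By the law of total expectation,
E[V] = (5/13)·(21/2) + (5/13)·(19/3) + (3/13)·(11/3) = 571/78.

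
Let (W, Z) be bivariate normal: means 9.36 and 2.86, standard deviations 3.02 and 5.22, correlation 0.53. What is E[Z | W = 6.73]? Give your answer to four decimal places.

For a bivariate normal, E[Z | W=x] = μ_Z + ρ·(σ_Z/σ_W)·(x − μ_W).
E[Z | W=6.73] = 2.86 + (0.53)·(5.22/3.02)·(6.73 − (9.36)) = 2.86 + (0.91609)·(-2.63) = 0.4507.

0.4507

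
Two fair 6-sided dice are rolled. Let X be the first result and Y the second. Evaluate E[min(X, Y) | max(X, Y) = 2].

4/3

Outcomes with max(X, Y) = 2: (1,2), (2,1), (2,2), each with probability 1/36.
E[min(X, Y) | max(X, Y) = 2] = (1 + 1 + 2) / 3 = 4/3.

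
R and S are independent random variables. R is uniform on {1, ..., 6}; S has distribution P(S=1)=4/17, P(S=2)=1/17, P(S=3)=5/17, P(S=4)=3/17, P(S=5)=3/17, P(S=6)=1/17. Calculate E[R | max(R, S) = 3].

P(max(R, S) = 3) = 10/51.
Summing R·P(x,y) over outcomes with max(R, S) = 3 gives 15/34.
E[R | max(R, S) = 3] = (15/34) / (10/51) = 9/4.

9/4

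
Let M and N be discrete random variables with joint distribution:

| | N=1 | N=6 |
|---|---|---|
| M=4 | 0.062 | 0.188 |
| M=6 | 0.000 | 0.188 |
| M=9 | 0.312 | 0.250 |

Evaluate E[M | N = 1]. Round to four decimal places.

P(N = 1) = 0.374.
Σ M·P over the event = 4·(0.062) + 9·(0.312) = 3.056.
E[M | N = 1] = (3.056) / (0.374) = 8.1711.

8.1711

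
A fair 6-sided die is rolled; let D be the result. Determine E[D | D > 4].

11/2

Given D > 4, D is equally likely to be any of {5, 6}.
E[D | D > 4] = (5 + 6) / 2 = 11/2.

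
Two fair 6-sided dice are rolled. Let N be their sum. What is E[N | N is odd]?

7

P(N is odd) = 1/2.
Σ over the event: 3·1/18 + 5·1/9 + 7·1/6 + 9·1/9 + 11·1/18 = 7/2.
E[N | N is odd] = (7/2) / (1/2) = 7.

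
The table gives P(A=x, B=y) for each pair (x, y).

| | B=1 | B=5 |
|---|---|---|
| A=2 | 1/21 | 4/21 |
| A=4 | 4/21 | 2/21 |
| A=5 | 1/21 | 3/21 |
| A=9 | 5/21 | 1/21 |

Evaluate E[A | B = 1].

68/11

P(B = 1) = 11/21.
Summing A·P(A=x,B=y) over the conditioning event gives 68/21.
E[A | B = 1] = (68/21) / (11/21) = 68/11.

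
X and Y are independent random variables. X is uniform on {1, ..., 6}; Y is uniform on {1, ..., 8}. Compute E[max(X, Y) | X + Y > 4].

P(X + Y > 4) = 7/8.
Summing max(X,Y)·P(x,y) over outcomes with X + Y > 4 gives 119/24.
E[max(X, Y) | X + Y > 4] = (119/24) / (7/8) = 17/3.

17/3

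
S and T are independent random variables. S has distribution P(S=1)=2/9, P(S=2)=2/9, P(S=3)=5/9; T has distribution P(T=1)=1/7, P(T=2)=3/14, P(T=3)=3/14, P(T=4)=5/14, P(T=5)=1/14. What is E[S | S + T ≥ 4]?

69/28

P(S + T ≥ 4) = 8/9.
Summing S·P(x,y) over outcomes with S + T ≥ 4 gives 46/21.
E[S | S + T ≥ 4] = (46/21) / (8/9) = 69/28.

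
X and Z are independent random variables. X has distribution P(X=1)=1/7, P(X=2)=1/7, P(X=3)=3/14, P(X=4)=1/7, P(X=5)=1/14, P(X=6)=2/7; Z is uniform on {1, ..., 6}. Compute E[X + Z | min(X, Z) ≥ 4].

P(min(X, Z) ≥ 4) = 1/4.
Summing (X+Z)·P(x,y) over outcomes with min(X, Z) ≥ 4 gives 18/7.
E[X + Z | min(X, Z) ≥ 4] = (18/7) / (1/4) = 72/7.

72/7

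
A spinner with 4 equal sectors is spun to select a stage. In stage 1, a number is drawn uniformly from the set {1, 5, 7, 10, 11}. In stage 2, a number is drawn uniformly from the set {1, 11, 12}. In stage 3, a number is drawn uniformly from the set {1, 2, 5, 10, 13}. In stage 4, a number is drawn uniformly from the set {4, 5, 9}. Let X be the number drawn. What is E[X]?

E[X | stage 1] = (1+5+7+10+11)/5 = 34/5.
E[X | stage 2] = (1+11+12)/3 = 8.
E[X | stage 3] = (1+2+5+10+13)/5 = 31/5.
E[X | stage 4] = (4+5+9)/3 = 6.
E[X] = (1/4)·(34/5) + (1/4)·(8) + (1/4)·(31/5) + (1/4)·(6) = 27/4.

27/4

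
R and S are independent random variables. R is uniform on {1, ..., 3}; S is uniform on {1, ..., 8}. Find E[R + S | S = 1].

P(S = 1) = 1/8.
Summing (R+S)·P(x,y) over outcomes with S = 1 gives 3/8.
E[R + S | S = 1] = (3/8) / (1/8) = 3.

3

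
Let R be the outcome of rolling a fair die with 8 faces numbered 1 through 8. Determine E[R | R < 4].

2

Given R < 4, R is equally likely to be any of {1, 2, 3}.
E[R | R < 4] = (1 + 2 + 3) / 3 = 2.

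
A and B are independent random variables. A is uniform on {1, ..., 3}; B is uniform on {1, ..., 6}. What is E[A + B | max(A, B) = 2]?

Outcomes with max(A, B) = 2: (1,2), (2,1), (2,2), each with probability 1/18.
E[A + B | max(A, B) = 2] = (3 + 3 + 4) / 3 = 10/3.

10/3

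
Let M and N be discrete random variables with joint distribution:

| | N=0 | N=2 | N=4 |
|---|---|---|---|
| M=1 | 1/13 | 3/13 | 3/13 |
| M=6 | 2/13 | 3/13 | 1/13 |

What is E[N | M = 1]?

18/7

P(M = 1) = 7/13.
Σ N·P over the event = 0·(1/13) + 2·(3/13) + 4·(3/13) = 18/13.
E[N | M = 1] = (18/13) / (7/13) = 18/7.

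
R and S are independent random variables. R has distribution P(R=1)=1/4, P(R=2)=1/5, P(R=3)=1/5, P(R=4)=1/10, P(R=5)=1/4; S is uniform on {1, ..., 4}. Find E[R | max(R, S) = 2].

21/13

P(max(R, S) = 2) = 13/80.
Summing R·P(x,y) over outcomes with max(R, S) = 2 gives 21/80.
E[R | max(R, S) = 2] = (21/80) / (13/80) = 21/13.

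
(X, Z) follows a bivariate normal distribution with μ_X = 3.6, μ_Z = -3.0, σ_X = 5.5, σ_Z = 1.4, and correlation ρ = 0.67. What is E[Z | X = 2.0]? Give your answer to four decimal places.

The regression of Z on X has slope ρ·σ_Z/σ_X and passes through (μ_X, μ_Z).
E[Z | X=2.0] = -3.0 + (0.67)·(1.4/5.5)·(2.0 − (3.6)) = -3.0 + (0.17055)·(-1.6) = -3.2729.

-3.2729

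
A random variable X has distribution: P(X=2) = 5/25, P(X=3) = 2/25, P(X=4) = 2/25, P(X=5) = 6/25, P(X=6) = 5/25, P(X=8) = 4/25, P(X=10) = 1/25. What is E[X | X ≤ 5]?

18/5

P(X ≤ 5) = 3/5.
Σ over the event: 2·1/5 + 3·2/25 + 4·2/25 + 5·6/25 = 54/25.
E[X | X ≤ 5] = (54/25) / (3/5) = 18/5.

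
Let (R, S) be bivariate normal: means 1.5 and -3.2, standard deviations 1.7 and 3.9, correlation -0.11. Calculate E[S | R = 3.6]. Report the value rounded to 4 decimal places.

-3.7299

For a bivariate normal, E[S | R=x] = μ_S + ρ·(σ_S/σ_R)·(x − μ_R).
E[S | R=3.6] = -3.2 + (-0.11)·(3.9/1.7)·(3.6 − (1.5)) = -3.2 + (-0.25235)·(2.1) = -3.7299.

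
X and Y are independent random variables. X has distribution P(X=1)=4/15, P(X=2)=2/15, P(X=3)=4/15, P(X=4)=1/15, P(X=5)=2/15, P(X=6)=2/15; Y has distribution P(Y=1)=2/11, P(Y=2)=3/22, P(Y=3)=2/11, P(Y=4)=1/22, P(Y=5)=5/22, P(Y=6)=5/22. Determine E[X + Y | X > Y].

P(X > Y) = 7/22.
Summing (X+Y)·P(x,y) over outcomes with X > Y gives 346/165.
E[X + Y | X > Y] = (346/165) / (7/22) = 692/105.

692/105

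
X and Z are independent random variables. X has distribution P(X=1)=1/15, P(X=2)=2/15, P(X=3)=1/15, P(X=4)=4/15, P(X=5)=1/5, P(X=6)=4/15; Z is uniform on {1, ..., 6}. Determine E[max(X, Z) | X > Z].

119/24

P(X > Z) = 8/15.
Summing max(X,Z)·P(x,y) over outcomes with X > Z gives 119/45.
E[max(X, Z) | X > Z] = (119/45) / (8/15) = 119/24.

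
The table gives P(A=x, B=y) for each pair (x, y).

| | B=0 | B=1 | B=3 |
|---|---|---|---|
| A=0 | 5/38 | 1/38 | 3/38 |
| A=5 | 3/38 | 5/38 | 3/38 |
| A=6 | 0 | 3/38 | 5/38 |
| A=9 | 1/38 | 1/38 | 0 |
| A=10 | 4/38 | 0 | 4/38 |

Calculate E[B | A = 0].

10/9

P(A = 0) = 9/38.
Summing B·P(A=x,B=y) over the conditioning event gives 5/19.
E[B | A = 0] = (5/19) / (9/38) = 10/9.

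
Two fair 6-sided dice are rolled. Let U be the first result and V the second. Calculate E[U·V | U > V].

35/3

P(U > V) = 5/12.
Summing UV·P(x,y) over outcomes with U > V gives 175/36.
E[U·V | U > V] = (175/36) / (5/12) = 35/3.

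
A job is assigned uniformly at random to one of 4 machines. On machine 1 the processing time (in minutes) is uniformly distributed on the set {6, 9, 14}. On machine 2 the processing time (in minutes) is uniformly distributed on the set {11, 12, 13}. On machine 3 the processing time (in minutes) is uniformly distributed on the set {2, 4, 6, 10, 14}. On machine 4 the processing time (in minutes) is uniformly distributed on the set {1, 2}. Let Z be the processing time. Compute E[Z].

911/120

E[Z | machine 1] = (6+9+14)/3 = 29/3.
E[Z | machine 2] = (11+12+13)/3 = 12.
E[Z | machine 3] = (2+4+6+10+14)/5 = 36/5.
E[Z | machine 4] = (1+2)/2 = 3/2.
By the law of total expectation,
E[Z] = (1/4)·(29/3) + (1/4)·(12) + (1/4)·(36/5) + (1/4)·(3/2) = 911/120.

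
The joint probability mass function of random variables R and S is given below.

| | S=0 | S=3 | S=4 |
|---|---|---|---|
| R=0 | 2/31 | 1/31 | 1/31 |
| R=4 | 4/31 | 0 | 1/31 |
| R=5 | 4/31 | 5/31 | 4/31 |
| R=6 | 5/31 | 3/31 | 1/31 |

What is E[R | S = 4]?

P(S = 4) = 7/31.
Summing R·P(R=x,S=y) over the conditioning event gives 30/31.
E[R | S = 4] = (30/31) / (7/31) = 30/7.

30/7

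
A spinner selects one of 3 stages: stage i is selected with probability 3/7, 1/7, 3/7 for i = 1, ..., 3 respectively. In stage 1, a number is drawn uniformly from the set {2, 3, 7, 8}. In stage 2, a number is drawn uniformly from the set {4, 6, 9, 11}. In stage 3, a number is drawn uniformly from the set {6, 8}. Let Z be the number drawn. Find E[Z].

87/14

E[Z | stage 1] = (2+3+7+8)/4 = 5.
E[Z | stage 2] = (4+6+9+11)/4 = 15/2.
E[Z | stage 3] = (6+8)/2 = 7.
By the law of total expectation,
E[Z] = (3/7)·(5) + (1/7)·(15/2) + (3/7)·(7) = 87/14.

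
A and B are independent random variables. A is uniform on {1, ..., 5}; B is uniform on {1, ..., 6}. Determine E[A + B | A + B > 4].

P(A + B > 4) = 4/5.
Summing (A+B)·P(x,y) over outcomes with A + B > 4 gives 35/6.
E[A + B | A + B > 4] = (35/6) / (4/5) = 175/24.

175/24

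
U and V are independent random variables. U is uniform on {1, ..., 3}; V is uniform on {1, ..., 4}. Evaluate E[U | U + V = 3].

Outcomes with U + V = 3: (1,2), (2,1), each with probability 1/12.
E[U | U + V = 3] = (1 + 2) / 2 = 3/2.

3/2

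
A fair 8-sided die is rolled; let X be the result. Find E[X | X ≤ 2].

3/2

Given X ≤ 2, X is equally likely to be any of {1, 2}.
E[X | X ≤ 2] = (1 + 2) / 2 = 3/2.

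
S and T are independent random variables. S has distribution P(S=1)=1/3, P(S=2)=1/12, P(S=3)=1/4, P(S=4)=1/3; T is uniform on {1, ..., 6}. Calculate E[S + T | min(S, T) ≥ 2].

P(min(S, T) ≥ 2) = 5/9.
Summing (S+T)·P(x,y) over outcomes with min(S, T) ≥ 2 gives 295/72.
E[S + T | min(S, T) ≥ 2] = (295/72) / (5/9) = 59/8.

59/8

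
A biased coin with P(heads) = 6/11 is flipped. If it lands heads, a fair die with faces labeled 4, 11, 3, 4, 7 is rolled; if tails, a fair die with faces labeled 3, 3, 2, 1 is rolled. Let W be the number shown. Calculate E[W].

E[W | heads] = (4+11+3+4+7)/5 = 29/5.
E[W | tails] = (3+3+2+1)/4 = 9/4.
E[W] = (6/11)·(29/5) + (5/11)·(9/4) = 921/220.

921/220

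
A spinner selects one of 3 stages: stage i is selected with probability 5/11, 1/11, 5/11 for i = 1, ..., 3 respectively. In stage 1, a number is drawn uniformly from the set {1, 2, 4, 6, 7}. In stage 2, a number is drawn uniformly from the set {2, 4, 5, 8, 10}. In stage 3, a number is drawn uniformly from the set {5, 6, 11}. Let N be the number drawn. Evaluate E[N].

E[N | stage 1] = (1+2+4+6+7)/5 = 4.
E[N | stage 2] = (2+4+5+8+10)/5 = 29/5.
E[N | stage 3] = (5+6+11)/3 = 22/3.
By the law of total expectation,
E[N] = (5/11)·(4) + (1/11)·(29/5) + (5/11)·(22/3) = 937/165.

937/165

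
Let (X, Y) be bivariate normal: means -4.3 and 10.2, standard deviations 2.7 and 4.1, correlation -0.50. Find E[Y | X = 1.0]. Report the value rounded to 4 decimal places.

For a bivariate normal, E[Y | X=x] = μ_Y + ρ·(σ_Y/σ_X)·(x − μ_X).
E[Y | X=1.0] = 10.2 + (-0.50)·(4.1/2.7)·(1.0 − (-4.3)) = 10.2 + (-0.75926)·(5.3) = 6.1759.

6.1759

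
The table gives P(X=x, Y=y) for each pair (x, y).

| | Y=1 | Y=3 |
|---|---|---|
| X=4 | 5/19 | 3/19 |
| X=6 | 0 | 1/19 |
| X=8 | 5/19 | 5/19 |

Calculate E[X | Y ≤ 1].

6

P(Y ≤ 1) = 10/19.
Σ X·P over the event = 4·(5/19) + 8·(5/19) = 60/19.
E[X | Y ≤ 1] = (60/19) / (10/19) = 6.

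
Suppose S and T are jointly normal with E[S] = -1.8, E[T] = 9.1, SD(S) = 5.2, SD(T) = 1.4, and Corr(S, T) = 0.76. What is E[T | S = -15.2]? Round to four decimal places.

6.3582

The regression of T on S has slope ρ·σ_T/σ_S and passes through (μ_S, μ_T).
E[T | S=-15.2] = 9.1 + (0.76)·(1.4/5.2)·(-15.2 − (-1.8)) = 9.1 + (0.204615)·(-13.4) = 6.3582.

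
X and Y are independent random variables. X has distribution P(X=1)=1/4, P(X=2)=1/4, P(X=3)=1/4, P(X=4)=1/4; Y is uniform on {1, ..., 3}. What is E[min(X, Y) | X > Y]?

5/3

P(X > Y) = 1/2.
Summing min(X,Y)·P(x,y) over outcomes with X > Y gives 5/6.
E[min(X, Y) | X > Y] = (5/6) / (1/2) = 5/3.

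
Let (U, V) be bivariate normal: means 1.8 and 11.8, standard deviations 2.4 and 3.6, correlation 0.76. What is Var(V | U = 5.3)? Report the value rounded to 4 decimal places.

The conditional variance in a bivariate normal is σ_V²(1 − ρ²), independent of x.
Var(V | U=5.3) = (3.6)²·(1 − (0.76)²) = 12.96·0.4224 = 5.4743.

5.4743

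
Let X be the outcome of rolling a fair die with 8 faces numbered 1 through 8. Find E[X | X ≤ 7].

4

Given X ≤ 7, X is equally likely to be any of {1, 2, 3, 4, 5, 6, 7}.
E[X | X ≤ 7] = (1 + 2 + 3 + 4 + 5 + 6 + 7) / 7 = 4.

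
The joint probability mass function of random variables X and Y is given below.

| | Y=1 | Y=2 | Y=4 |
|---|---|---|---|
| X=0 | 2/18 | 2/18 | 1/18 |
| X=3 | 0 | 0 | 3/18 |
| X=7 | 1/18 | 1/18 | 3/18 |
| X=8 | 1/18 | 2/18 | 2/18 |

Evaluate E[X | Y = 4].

P(Y = 4) = 1/2.
Σ X·P over the event = 0·(1/18) + 3·(3/18) + 7·(3/18) + 8·(2/18) = 23/9.
E[X | Y = 4] = (23/9) / (1/2) = 46/9.

46/9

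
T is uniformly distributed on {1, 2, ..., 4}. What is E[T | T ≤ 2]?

3/2

Given T ≤ 2, T is equally likely to be any of {1, 2}.
E[T | T ≤ 2] = (1 + 2) / 2 = 3/2.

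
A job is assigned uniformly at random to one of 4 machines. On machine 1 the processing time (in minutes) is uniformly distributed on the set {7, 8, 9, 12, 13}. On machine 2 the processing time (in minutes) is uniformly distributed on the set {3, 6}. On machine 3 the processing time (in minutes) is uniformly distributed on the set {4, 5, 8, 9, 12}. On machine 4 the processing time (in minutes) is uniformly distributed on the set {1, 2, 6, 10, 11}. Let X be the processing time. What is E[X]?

E[X | machine 1] = (7+8+9+12+13)/5 = 49/5.
E[X | machine 2] = (3+6)/2 = 9/2.
E[X | machine 3] = (4+5+8+9+12)/5 = 38/5.
E[X | machine 4] = (1+2+6+10+11)/5 = 6.
By the law of total expectation,
E[X] = (1/4)·(49/5) + (1/4)·(9/2) + (1/4)·(38/5) + (1/4)·(6) = 279/40.

279/40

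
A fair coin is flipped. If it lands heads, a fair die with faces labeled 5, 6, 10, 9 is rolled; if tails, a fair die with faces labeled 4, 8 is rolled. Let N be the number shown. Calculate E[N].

E[N | heads] = (5+6+10+9)/4 = 15/2.
E[N | tails] = (4+8)/2 = 6.
By the law of total expectation,
E[N] = (1/2)·(15/2) + (1/2)·(6) = 27/4.

27/4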